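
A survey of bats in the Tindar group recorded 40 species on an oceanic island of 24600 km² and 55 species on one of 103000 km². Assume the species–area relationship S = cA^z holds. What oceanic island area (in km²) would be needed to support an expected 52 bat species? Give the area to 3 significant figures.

80000 km²

z = ln(55/40) / ln(103000/24600) = 0.3185 / 1.4320 = 0.2224
c = 40 / 24600^0.2224 = 40 / 9.473 = 4.223
A = (52/4.223)^(1/0.2224) ⇒ ln A = ln(12.31)/0.2224 = 11.2903
A = e^11.2903 ≈ 80039 km²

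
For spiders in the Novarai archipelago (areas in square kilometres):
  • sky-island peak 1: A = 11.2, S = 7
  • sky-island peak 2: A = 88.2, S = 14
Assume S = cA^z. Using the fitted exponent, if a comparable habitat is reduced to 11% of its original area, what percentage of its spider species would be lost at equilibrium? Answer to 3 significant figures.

52.4%

z = ln(14/7) / ln(88.2/11.2) = 0.6931 / 2.0637 = 0.3359
S_new/S_old = (A_new/A_old)^z = 0.11^0.3359 = exp(0.3359 × -2.2073) = 0.4765
Fraction lost = 1 − 0.4765 = 0.5235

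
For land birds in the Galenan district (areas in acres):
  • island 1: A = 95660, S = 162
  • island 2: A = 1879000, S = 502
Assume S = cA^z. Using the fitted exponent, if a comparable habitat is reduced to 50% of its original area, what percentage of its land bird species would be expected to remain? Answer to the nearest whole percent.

z = ln(502/162) / ln(1879000/95660) = 1.1310 / 2.9777 = 0.3798
S_new/S_old = (A_new/A_old)^z = 0.5^0.3798 = exp(0.3798 × -0.6931) = 0.7685

77%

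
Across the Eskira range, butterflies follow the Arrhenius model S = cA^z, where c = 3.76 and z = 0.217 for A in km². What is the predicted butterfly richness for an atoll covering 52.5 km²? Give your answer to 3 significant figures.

S = 3.76 × 52.5^0.217
ln S = ln 3.76 + 0.217 × ln 52.5 = 1.3244 + 0.217 × 3.9608 = 2.1839
S = e^2.1839 ≈ 8.881

8.88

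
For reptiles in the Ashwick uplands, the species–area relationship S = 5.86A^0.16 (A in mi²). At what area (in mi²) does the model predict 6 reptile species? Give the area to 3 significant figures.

1.16 mi²

6 = 5.86 × A^0.16  ⇒  A^0.16 = 6/5.86 = 1.024
ln A = ln(1.024) / 0.16 = 0.0236 / 0.16 = 0.1476
A = e^0.1476 ≈ 1.159 mi²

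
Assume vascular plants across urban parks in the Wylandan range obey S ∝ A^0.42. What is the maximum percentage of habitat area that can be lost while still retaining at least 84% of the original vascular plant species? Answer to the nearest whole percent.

34%

Need (A_new/A_old)^0.42 = 0.84, so A_new/A_old = 0.84^(1/0.42) = 0.84^2.381
ln(A_new/A_old) = ln 0.84 / 0.42 = -0.1744 / 0.42 = -0.4151
A_new/A_old = e^-0.4151 ≈ 0.6603
Fraction that can be lost = 1 − 0.6603 = 0.3397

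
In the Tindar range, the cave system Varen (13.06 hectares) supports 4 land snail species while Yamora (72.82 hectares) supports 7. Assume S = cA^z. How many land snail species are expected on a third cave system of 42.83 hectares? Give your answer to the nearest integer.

6

z = ln(7/4) / ln(72.82/13.06) = 0.5596 / 1.7184 = 0.3257
c = 4 / 13.06^0.3257 = 4 / 2.309 = 1.732
S₃ = 1.732 × 42.83^0.3257 = 1.732 × 3.399 ≈ 5.889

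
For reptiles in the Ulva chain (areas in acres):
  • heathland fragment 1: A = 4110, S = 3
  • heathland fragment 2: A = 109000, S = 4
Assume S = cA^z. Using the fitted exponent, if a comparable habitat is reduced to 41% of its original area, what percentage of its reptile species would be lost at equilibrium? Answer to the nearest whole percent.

z = ln(4/3) / ln(109000/4110) = 0.2877 / 3.2779 = 0.0878
S_new/S_old = (A_new/A_old)^z = 0.41^0.0878 = exp(0.0878 × -0.8916) = 0.9247
Fraction lost = 1 − 0.9247 = 0.07527

8%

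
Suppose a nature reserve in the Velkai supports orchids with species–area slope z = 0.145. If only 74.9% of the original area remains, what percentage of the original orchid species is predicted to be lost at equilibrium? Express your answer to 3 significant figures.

4.10%

S_new/S_old = (A_new/A_old)^z = 0.749^0.145
= exp(0.145 × ln 0.749) = exp(0.145 × -0.2890) = exp(-0.0419) ≈ 0.959
Fraction lost = 1 − 0.959 = 0.04104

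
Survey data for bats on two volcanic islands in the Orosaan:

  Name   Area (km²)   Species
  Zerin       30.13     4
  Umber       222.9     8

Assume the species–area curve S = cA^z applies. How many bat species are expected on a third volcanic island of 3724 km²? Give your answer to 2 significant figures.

z = ln(8/4) / ln(222.9/30.13) = 0.6931 / 2.0012 = 0.3464
c = 4 / 30.13^0.3464 = 4 / 3.253 = 1.23
S₃ = 1.23 × 3724^0.3464 = 1.23 × 17.25 ≈ 21.22

21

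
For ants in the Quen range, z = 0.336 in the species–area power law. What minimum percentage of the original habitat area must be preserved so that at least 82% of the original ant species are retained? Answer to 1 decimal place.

Need (A_new/A_old)^0.336 = 0.82, so A_new/A_old = 0.82^(1/0.336) = 0.82^2.976
ln(A_new/A_old) = ln 0.82 / 0.336 = -0.1985 / 0.336 = -0.5906
A_new/A_old = e^-0.5906 ≈ 0.554

55.4%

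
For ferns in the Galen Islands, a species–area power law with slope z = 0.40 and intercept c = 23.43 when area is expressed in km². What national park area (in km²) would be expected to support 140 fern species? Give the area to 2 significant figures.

140 = 23.43 × A^0.4  ⇒  A^0.4 = 140/23.43 = 5.975
ln A = ln(5.975) / 0.4 = 1.7876 / 0.4 = 4.4691
A = e^4.4691 ≈ 87.27 km²

87 km²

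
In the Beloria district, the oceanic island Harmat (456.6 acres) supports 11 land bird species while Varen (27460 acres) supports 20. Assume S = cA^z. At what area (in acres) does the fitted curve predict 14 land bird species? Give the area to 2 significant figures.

2400 acres

z = ln(20/11) / ln(27460/456.6) = 0.5978 / 4.0967 = 0.1459
c = 11 / 456.6^0.1459 = 11 / 2.444 = 4.501
A = (14/4.501)^(1/0.1459) ⇒ ln A = ln(3.111)/0.1459 = 7.7764
A = e^7.7764 ≈ 2384 acres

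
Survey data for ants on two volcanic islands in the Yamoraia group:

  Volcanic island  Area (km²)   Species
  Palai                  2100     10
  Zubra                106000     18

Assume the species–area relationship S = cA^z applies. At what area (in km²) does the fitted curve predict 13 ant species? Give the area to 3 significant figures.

z = ln(18/10) / ln(106000/2100) = 0.5878 / 3.9215 = 0.1499
c = 10 / 2100^0.1499 = 10 / 3.147 = 3.177
A = (13/3.177)^(1/0.1499) ⇒ ln A = ln(4.092)/0.1499 = 9.4001
A = e^9.4001 ≈ 12090 km²

12100 km²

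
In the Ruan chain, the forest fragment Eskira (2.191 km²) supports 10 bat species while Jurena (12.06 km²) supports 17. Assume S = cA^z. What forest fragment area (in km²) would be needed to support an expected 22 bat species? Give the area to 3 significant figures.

z = ln(17/10) / ln(12.06/2.191) = 0.5306 / 1.7055 = 0.3111
c = 10 / 2.191^0.3111 = 10 / 1.276 = 7.835
A = (22/7.835)^(1/0.3111) ⇒ ln A = ln(2.808)/0.3111 = 3.3186
A = e^3.3186 ≈ 27.62 km²

27.6 km²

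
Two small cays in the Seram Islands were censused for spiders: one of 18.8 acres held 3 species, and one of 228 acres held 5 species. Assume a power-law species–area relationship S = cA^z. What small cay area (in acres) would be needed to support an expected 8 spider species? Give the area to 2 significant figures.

z = ln(5/3) / ln(228/18.8) = 0.5108 / 2.4955 = 0.2047
c = 3 / 18.8^0.2047 = 3 / 1.823 = 1.646
A = (8/1.646)^(1/0.2047) ⇒ ln A = ln(4.862)/0.2047 = 7.7254
A = e^7.7254 ≈ 2265 acres

2300 acres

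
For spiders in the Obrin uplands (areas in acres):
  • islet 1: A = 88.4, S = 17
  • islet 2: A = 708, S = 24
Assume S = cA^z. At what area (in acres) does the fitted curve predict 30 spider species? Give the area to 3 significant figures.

z = ln(24/17) / ln(708/88.4) = 0.3448 / 2.0806 = 0.1657
c = 17 / 88.4^0.1657 = 17 / 2.102 = 8.088
A = (30/8.088)^(1/0.1657) ⇒ ln A = ln(3.709)/0.1657 = 7.9088
A = e^7.9088 ≈ 2721 acres

2720 acres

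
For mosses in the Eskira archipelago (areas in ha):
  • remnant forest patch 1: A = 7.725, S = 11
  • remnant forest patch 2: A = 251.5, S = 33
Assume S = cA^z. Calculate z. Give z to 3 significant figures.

0.315

Taking logs: ln S = ln c + z ln A, so z = (ln S₂ − ln S₁)/(ln A₂ − ln A₁).
z = ln(33/11) / ln(251.5/7.725) = ln(3) / ln(32.56) = 1.0986 / 3.4830 = 0.3154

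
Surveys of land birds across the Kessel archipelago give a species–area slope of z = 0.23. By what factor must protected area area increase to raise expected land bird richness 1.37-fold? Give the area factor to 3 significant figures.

(A₂/A₁)^0.23 = 1.37, so A₂/A₁ = 1.37^(1/0.23) = 1.37^4.348
ln(A₂/A₁) = ln 1.37 / 0.23 = 0.3148 / 0.23 = 1.3687
A₂/A₁ = e^1.3687 ≈ 3.93

3.93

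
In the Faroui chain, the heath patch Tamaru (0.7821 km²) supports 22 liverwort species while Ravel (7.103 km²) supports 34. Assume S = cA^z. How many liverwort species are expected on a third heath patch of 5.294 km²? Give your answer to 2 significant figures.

32

z = ln(34/22) / ln(7.103/0.7821) = 0.4353 / 2.2063 = 0.1973
c = 22 / 0.7821^0.1973 = 22 / 0.9527 = 23.09
S₃ = 23.09 × 5.294^0.1973 = 23.09 × 1.389 ≈ 32.08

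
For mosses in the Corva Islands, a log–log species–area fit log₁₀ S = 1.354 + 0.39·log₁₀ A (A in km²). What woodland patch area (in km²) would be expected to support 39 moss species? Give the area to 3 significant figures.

39 = 22.59 × A^0.39  ⇒  A^0.39 = 39/22.59 = 1.726
ln A = ln(1.726) / 0.39 = 0.5459 / 0.39 = 1.3996
A = e^1.3996 ≈ 4.054 km²

4.05 km²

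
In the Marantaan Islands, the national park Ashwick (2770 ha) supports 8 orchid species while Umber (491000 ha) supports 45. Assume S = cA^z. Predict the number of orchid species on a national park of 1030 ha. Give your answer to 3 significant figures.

5.75

z = ln(45/8) / ln(491000/2770) = 1.7272 / 5.1776 = 0.3336
c = 8 / 2770^0.3336 = 8 / 14.07 = 0.5685
S₃ = 0.5685 × 1030^0.3336 = 0.5685 × 10.12 ≈ 5.751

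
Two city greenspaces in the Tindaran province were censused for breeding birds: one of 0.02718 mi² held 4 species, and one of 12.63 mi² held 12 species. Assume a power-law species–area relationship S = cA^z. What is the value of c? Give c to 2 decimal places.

z = ln(S₂/S₁) / ln(A₂/A₁) = ln(12/4) / ln(12.63/0.02718) = 1.0986 / 6.1413 = 0.1789
c = S₁ / A₁^z = 4 / 0.02718^0.1789 = 4 / 0.5247 = 7.623

7.62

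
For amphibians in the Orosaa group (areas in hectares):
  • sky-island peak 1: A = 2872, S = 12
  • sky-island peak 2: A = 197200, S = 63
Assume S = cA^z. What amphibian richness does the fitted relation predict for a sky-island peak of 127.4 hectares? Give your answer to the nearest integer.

z = ln(63/12) / ln(197200/2872) = 1.6582 / 4.2292 = 0.3921
c = 12 / 2872^0.3921 = 12 / 22.69 = 0.5288
S₃ = 0.5288 × 127.4^0.3921 = 0.5288 × 6.69 ≈ 3.537

4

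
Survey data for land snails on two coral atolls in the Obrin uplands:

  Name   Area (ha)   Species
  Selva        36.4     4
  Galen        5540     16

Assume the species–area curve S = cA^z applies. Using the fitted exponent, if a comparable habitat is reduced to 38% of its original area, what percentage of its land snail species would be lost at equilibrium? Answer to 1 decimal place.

z = ln(16/4) / ln(5540/36.4) = 1.3863 / 5.0252 = 0.2759
S_new/S_old = (A_new/A_old)^z = 0.38^0.2759 = exp(0.2759 × -0.9676) = 0.7657
Fraction lost = 1 − 0.7657 = 0.2343

23.4%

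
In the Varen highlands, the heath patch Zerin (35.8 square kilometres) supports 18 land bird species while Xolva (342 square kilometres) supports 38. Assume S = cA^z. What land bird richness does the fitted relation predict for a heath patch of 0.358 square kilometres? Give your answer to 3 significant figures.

3.92

z = ln(38/18) / ln(342/35.8) = 0.7472 / 2.2569 = 0.3311
c = 18 / 35.8^0.3311 = 18 / 3.269 = 5.506
S₃ = 5.506 × 0.358^0.3311 = 5.506 × 0.7117 ≈ 3.918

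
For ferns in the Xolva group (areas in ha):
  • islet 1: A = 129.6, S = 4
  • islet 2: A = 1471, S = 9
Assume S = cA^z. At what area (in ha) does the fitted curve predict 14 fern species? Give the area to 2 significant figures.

z = ln(9/4) / ln(1471/129.6) = 0.8109 / 2.4292 = 0.3338
c = 4 / 129.6^0.3338 = 4 / 5.073 = 0.7886
A = (14/0.7886)^(1/0.3338) ⇒ ln A = ln(17.75)/0.3338 = 8.6173
A = e^8.6173 ≈ 5526 ha

5500 ha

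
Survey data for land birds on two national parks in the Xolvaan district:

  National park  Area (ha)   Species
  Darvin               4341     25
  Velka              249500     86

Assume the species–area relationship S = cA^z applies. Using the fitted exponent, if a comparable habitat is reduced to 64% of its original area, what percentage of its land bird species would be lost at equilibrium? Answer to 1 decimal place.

z = ln(86/25) / ln(249500/4341) = 1.2355 / 4.0514 = 0.3050
S_new/S_old = (A_new/A_old)^z = 0.64^0.3050 = exp(0.3050 × -0.4463) = 0.8728
Fraction lost = 1 − 0.8728 = 0.1272

12.7%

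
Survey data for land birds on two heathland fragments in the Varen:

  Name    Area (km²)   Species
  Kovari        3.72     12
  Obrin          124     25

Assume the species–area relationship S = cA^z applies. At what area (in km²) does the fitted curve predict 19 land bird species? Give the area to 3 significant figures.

33.4 km²

z = ln(25/12) / ln(124/3.72) = 0.7340 / 3.5066 = 0.2093
c = 12 / 3.72^0.2093 = 12 / 1.317 = 9.115
A = (19/9.115)^(1/0.2093) ⇒ ln A = ln(2.084)/0.2093 = 3.5092
A = e^3.5092 ≈ 33.42 km²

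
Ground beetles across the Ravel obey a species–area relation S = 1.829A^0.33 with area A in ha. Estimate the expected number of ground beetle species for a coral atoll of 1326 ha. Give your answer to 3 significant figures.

19.6

S = 1.829 × 1326^0.33
ln S = ln 1.829 + 0.33 × ln 1326 = 0.6038 + 0.33 × 7.1899 = 2.9764
S = e^2.9764 ≈ 19.62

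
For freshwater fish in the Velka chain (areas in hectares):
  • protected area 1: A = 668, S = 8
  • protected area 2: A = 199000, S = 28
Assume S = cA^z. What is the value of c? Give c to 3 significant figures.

z = ln(S₂/S₁) / ln(A₂/A₁) = ln(28/8) / ln(199000/668) = 1.2528 / 5.6968 = 0.2199
c = S₁ / A₁^z = 8 / 668^0.2199 = 8 / 4.18 = 1.914

1.91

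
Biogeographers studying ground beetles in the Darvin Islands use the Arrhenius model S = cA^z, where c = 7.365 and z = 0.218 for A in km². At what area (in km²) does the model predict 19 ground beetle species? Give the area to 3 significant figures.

77.3 km²

19 = 7.365 × A^0.218  ⇒  A^0.218 = 19/7.365 = 2.58
ln A = ln(2.58) / 0.218 = 0.9477 / 0.218 = 4.3472
A = e^4.3472 ≈ 77.27 km²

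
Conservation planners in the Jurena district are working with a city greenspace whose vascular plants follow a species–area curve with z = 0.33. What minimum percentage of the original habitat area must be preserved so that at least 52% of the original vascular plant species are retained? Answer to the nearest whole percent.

14%

Need (A_new/A_old)^0.33 = 0.52, so A_new/A_old = 0.52^(1/0.33) = 0.52^3.03
ln(A_new/A_old) = ln 0.52 / 0.33 = -0.6539 / 0.33 = -1.9816
A_new/A_old = e^-1.9816 ≈ 0.1378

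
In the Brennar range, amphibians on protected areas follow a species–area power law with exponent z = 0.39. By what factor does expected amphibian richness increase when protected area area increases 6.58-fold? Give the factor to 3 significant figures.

2.09

S₂/S₁ = (A₂/A₁)^z = 6.58^0.39
ln(S₂/S₁) = 0.39 × ln 6.58 = 0.39 × 1.8840 = 0.7348
S₂/S₁ = e^0.7348 ≈ 2.085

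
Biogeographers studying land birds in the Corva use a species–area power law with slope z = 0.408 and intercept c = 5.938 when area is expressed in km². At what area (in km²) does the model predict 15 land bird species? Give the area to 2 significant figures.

15 = 5.938 × A^0.408  ⇒  A^0.408 = 15/5.938 = 2.526
ln A = ln(2.526) / 0.408 = 0.9267 / 0.408 = 2.2713
A = e^2.2713 ≈ 9.692 km²

9.7 km²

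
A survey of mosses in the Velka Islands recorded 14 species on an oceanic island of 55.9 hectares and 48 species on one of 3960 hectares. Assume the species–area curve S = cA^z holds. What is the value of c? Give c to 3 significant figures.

z = ln(S₂/S₁) / ln(A₂/A₁) = ln(48/14) / ln(3960/55.9) = 1.2321 / 4.2604 = 0.2892
c = S₁ / A₁^z = 14 / 55.9^0.2892 = 14 / 3.202 = 4.373

4.37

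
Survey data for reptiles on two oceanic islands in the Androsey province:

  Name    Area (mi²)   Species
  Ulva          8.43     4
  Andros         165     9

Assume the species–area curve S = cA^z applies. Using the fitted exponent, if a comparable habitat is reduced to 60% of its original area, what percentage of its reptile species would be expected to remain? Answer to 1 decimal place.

87.0%

z = ln(9/4) / ln(165/8.43) = 0.8109 / 2.9741 = 0.2727
S_new/S_old = (A_new/A_old)^z = 0.6^0.2727 = exp(0.2727 × -0.5108) = 0.87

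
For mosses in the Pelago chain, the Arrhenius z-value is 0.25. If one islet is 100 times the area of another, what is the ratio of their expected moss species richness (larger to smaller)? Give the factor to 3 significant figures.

3.16

S₂/S₁ = (A₂/A₁)^z = 100^0.25
ln(S₂/S₁) = 0.25 × ln 100 = 0.25 × 4.6052 = 1.1513
S₂/S₁ = e^1.1513 ≈ 3.162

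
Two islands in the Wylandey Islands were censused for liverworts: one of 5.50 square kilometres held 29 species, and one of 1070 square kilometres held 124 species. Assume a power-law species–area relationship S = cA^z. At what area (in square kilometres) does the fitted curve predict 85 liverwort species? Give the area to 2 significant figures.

z = ln(124/29) / ln(1070/5.5) = 1.4530 / 5.2707 = 0.2757
c = 29 / 5.5^0.2757 = 29 / 1.6 = 18.13
A = (85/18.13)^(1/0.2757) ⇒ ln A = ln(4.689)/0.2757 = 5.6056
A = e^5.6056 ≈ 271.9 square kilometres

270 square kilometres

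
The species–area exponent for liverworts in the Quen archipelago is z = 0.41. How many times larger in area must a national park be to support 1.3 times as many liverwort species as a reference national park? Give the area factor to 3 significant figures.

(A₂/A₁)^0.41 = 1.3, so A₂/A₁ = 1.3^(1/0.41) = 1.3^2.439
ln(A₂/A₁) = ln 1.3 / 0.41 = 0.2624 / 0.41 = 0.6399
A₂/A₁ = e^0.6399 ≈ 1.896

1.90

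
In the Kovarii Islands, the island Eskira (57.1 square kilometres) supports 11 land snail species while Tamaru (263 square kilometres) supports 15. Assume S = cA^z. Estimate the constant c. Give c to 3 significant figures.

4.84

z = ln(S₂/S₁) / ln(A₂/A₁) = ln(15/11) / ln(263/57.1) = 0.3102 / 1.5273 = 0.2031
c = S₁ / A₁^z = 11 / 57.1^0.2031 = 11 / 2.274 = 4.838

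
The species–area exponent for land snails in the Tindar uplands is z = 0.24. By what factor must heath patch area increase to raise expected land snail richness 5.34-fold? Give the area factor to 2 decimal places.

1075.03

(A₂/A₁)^0.24 = 5.34, so A₂/A₁ = 5.34^(1/0.24) = 5.34^4.167
ln(A₂/A₁) = ln 5.34 / 0.24 = 1.6752 / 0.24 = 6.9801
A₂/A₁ = e^6.9801 ≈ 1075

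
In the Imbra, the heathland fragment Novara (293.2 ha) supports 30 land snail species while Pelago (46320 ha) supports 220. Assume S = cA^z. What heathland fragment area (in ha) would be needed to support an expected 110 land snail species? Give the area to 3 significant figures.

7960 ha

z = ln(220/30) / ln(46320/293.2) = 1.9924 / 5.0625 = 0.3936
c = 30 / 293.2^0.3936 = 30 / 9.354 = 3.207
A = (110/3.207)^(1/0.3936) ⇒ ln A = ln(34.3)/0.3936 = 8.9821
A = e^8.9821 ≈ 7960 ha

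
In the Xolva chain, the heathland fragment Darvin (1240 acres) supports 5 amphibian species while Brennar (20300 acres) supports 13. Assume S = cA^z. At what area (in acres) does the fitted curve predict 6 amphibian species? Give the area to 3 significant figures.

2110 acres

z = ln(13/5) / ln(20300/1240) = 0.9555 / 2.7955 = 0.3418
c = 5 / 1240^0.3418 = 5 / 11.41 = 0.4382
A = (6/0.4382)^(1/0.3418) ⇒ ln A = ln(13.69)/0.3418 = 7.6563
A = e^7.6563 ≈ 2114 acres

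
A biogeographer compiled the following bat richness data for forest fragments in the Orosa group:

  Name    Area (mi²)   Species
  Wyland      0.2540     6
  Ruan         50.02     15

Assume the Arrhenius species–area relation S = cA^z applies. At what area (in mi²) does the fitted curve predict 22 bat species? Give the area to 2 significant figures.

460 mi²

z = ln(15/6) / ln(50.02/0.254) = 0.9163 / 5.2828 = 0.1734
c = 6 / 0.254^0.1734 = 6 / 0.7884 = 7.61
A = (22/7.61)^(1/0.1734) ⇒ ln A = ln(2.891)/0.1734 = 6.1206
A = e^6.1206 ≈ 455.1 mi²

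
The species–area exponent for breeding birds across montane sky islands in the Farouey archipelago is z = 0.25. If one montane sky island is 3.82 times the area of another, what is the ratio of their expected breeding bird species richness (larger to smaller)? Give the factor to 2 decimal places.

S₂/S₁ = (A₂/A₁)^z = 3.82^0.25
ln(S₂/S₁) = 0.25 × ln 3.82 = 0.25 × 1.3403 = 0.3351
S₂/S₁ = e^0.3351 ≈ 1.398

1.40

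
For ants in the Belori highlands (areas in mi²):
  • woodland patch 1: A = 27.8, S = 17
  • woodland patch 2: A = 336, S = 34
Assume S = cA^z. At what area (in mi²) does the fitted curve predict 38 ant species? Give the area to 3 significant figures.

z = ln(34/17) / ln(336/27.8) = 0.6931 / 2.4921 = 0.2781
c = 17 / 27.8^0.2781 = 17 / 2.521 = 6.742
A = (38/6.742)^(1/0.2781) ⇒ ln A = ln(5.636)/0.2781 = 6.2170
A = e^6.2170 ≈ 501.2 mi²

501 mi²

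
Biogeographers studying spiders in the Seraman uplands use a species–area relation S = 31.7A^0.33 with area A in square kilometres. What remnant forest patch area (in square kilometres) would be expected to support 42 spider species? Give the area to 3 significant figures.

42 = 31.7 × A^0.33  ⇒  A^0.33 = 42/31.7 = 1.325
ln A = ln(1.325) / 0.33 = 0.2814 / 0.33 = 0.8526
A = e^0.8526 ≈ 2.346 square kilometres

2.35 square kilometres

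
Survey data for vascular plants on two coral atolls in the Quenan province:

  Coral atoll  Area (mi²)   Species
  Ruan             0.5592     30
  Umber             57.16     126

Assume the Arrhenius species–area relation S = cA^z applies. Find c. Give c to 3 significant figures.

z = ln(S₂/S₁) / ln(A₂/A₁) = ln(126/30) / ln(57.16/0.5592) = 1.4351 / 4.6271 = 0.3101
c = S₁ / A₁^z = 30 / 0.5592^0.3101 = 30 / 0.835 = 35.93

35.9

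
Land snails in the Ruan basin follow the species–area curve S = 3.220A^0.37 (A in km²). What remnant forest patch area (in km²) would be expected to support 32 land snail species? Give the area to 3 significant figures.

496 km²

32 = 3.22 × A^0.37  ⇒  A^0.37 = 32/3.22 = 9.938
ln A = ln(9.938) / 0.37 = 2.2964 / 0.37 = 6.2064
A = e^6.2064 ≈ 495.9 km²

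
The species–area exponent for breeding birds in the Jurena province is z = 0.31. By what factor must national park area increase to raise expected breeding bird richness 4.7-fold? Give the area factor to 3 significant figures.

147

(A₂/A₁)^0.31 = 4.7, so A₂/A₁ = 4.7^(1/0.31) = 4.7^3.226
ln(A₂/A₁) = ln 4.7 / 0.31 = 1.5476 / 0.31 = 4.9921
A₂/A₁ = e^4.9921 ≈ 147.3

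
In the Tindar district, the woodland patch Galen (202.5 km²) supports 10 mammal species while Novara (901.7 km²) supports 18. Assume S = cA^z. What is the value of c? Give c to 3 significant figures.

z = ln(S₂/S₁) / ln(A₂/A₁) = ln(18/10) / ln(901.7/202.5) = 0.5878 / 1.4935 = 0.3936
c = S₁ / A₁^z = 10 / 202.5^0.3936 = 10 / 8.085 = 1.237

1.24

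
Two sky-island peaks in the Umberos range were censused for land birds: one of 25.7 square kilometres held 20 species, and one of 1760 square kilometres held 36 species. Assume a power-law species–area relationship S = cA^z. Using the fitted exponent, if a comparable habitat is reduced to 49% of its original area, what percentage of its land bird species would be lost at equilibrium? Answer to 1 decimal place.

9.4%

z = ln(36/20) / ln(1760/25.7) = 0.5878 / 4.2266 = 0.1391
S_new/S_old = (A_new/A_old)^z = 0.49^0.1391 = exp(0.1391 × -0.7133) = 0.9056
Fraction lost = 1 − 0.9056 = 0.09444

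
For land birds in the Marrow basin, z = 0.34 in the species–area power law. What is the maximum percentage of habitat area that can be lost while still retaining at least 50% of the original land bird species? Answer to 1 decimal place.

Need (A_new/A_old)^0.34 = 0.5, so A_new/A_old = 0.5^(1/0.34) = 0.5^2.941
ln(A_new/A_old) = ln 0.5 / 0.34 = -0.6931 / 0.34 = -2.0387
A_new/A_old = e^-2.0387 ≈ 0.1302
Fraction that can be lost = 1 − 0.1302 = 0.8698

87.0%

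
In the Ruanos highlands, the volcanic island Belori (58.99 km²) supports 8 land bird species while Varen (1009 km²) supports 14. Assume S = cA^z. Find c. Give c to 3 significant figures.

z = ln(S₂/S₁) / ln(A₂/A₁) = ln(14/8) / ln(1009/58.99) = 0.5596 / 2.8393 = 0.1971
c = S₁ / A₁^z = 8 / 58.99^0.1971 = 8 / 2.234 = 3.582

3.58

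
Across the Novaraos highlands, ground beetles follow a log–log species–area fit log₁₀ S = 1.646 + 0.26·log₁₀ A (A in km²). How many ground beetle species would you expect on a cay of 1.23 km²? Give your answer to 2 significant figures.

47

S = 44.26 × 1.23^0.26 = 44.26 × 1.055 ≈ 46.71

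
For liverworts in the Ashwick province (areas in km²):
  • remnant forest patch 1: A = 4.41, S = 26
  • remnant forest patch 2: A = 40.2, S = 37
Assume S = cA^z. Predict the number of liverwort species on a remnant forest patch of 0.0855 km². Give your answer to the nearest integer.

z = ln(37/26) / ln(40.2/4.41) = 0.3528 / 2.2100 = 0.1596
c = 26 / 4.41^0.1596 = 26 / 1.267 = 20.52
S₃ = 20.52 × 0.0855^0.1596 = 20.52 × 0.6753 ≈ 13.85

14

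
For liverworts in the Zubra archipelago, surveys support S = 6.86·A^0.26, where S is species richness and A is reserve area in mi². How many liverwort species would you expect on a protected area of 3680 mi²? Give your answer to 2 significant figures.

S = 6.86 × 3680^0.26
ln S = ln 6.86 + 0.26 × ln 3680 = 1.9257 + 0.26 × 8.2107 = 4.0605
S = e^4.0605 ≈ 58

58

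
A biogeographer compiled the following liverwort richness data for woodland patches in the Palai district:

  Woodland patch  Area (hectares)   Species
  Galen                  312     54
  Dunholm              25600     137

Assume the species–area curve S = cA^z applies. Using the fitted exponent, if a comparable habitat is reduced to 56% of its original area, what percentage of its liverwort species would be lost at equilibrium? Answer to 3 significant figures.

z = ln(137/54) / ln(25600/312) = 0.9310 / 4.4073 = 0.2112
S_new/S_old = (A_new/A_old)^z = 0.56^0.2112 = exp(0.2112 × -0.5798) = 0.8847
Fraction lost = 1 − 0.8847 = 0.1153

11.5%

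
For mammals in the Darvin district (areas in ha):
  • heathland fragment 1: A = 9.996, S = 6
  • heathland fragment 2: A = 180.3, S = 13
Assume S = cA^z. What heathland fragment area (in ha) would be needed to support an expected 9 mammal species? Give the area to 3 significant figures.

z = ln(13/6) / ln(180.3/9.996) = 0.7732 / 2.8924 = 0.2673
c = 6 / 9.996^0.2673 = 6 / 1.85 = 3.243
A = (9/3.243)^(1/0.2673) ⇒ ln A = ln(2.776)/0.2673 = 3.8190
A = e^3.8190 ≈ 45.56 ha

45.6 ha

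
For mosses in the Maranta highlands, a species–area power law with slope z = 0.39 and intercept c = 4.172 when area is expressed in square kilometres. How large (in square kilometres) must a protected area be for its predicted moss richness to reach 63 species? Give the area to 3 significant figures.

63 = 4.172 × A^0.39  ⇒  A^0.39 = 63/4.172 = 15.1
ln A = ln(15.1) / 0.39 = 2.7147 / 0.39 = 6.9609
A = e^6.9609 ≈ 1055 square kilometres

1050 square kilometres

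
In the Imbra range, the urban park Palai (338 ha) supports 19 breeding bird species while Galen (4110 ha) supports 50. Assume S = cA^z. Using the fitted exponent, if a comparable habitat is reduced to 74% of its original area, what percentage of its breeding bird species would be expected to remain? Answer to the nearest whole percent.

89%

z = ln(50/19) / ln(4110/338) = 0.9676 / 2.4981 = 0.3873
S_new/S_old = (A_new/A_old)^z = 0.74^0.3873 = exp(0.3873 × -0.3011) = 0.8899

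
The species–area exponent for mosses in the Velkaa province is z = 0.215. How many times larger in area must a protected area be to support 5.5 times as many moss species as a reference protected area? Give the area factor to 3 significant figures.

2780

(A₂/A₁)^0.215 = 5.5, so A₂/A₁ = 5.5^(1/0.215) = 5.5^4.651
ln(A₂/A₁) = ln 5.5 / 0.215 = 1.7047 / 0.215 = 7.9291
A₂/A₁ = e^7.9291 ≈ 2777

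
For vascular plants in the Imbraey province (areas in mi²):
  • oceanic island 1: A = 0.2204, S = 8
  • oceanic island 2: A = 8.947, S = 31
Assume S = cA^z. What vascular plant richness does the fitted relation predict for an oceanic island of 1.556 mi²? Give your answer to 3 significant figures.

z = ln(31/8) / ln(8.947/0.2204) = 1.3545 / 3.7036 = 0.3657
c = 8 / 0.2204^0.3657 = 8 / 0.5752 = 13.91
S₃ = 13.91 × 1.556^0.3657 = 13.91 × 1.176 ≈ 16.35

16.4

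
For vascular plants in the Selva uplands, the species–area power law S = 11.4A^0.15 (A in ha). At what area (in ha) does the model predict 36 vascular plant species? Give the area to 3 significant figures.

2130 ha

36 = 11.4 × A^0.15  ⇒  A^0.15 = 36/11.4 = 3.158
ln A = ln(3.158) / 0.15 = 1.1499 / 0.15 = 7.6660
A = e^7.6660 ≈ 2135 ha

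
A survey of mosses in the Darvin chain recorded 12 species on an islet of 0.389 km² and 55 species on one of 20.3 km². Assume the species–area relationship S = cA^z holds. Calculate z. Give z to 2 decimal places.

Taking logs: ln S = ln c + z ln A, so z = (ln S₂ − ln S₁)/(ln A₂ − ln A₁).
z = ln(55/12) / ln(20.3/0.389) = ln(4.583) / ln(52.19) = 1.5224 / 3.9548 = 0.3850

0.38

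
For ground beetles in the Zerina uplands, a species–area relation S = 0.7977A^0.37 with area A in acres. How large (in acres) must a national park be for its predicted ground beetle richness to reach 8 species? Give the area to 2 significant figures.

8 = 0.7977 × A^0.37  ⇒  A^0.37 = 8/0.7977 = 10.03
ln A = ln(10.03) / 0.37 = 2.3055 / 0.37 = 6.2310
A = e^6.2310 ≈ 508.3 acres

510 acres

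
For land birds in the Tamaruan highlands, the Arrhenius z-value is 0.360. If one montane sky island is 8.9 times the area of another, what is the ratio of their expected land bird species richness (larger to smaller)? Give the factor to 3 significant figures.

S₂/S₁ = (A₂/A₁)^z = 8.9^0.36
ln(S₂/S₁) = 0.36 × ln 8.9 = 0.36 × 2.1861 = 0.7870
S₂/S₁ = e^0.7870 ≈ 2.197

2.20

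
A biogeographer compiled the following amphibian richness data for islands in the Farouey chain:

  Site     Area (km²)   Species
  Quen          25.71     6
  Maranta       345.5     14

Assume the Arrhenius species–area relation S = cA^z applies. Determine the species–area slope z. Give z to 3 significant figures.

0.326

Taking logs: ln S = ln c + z ln A, so z = (ln S₂ − ln S₁)/(ln A₂ − ln A₁).
z = ln(14/6) / ln(345.5/25.71) = ln(2.333) / ln(13.44) = 0.8473 / 2.5981 = 0.3261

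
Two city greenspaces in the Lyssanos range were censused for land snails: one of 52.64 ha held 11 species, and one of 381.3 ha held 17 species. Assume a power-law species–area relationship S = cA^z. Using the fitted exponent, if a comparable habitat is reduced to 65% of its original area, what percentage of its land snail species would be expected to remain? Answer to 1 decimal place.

91.0%

z = ln(17/11) / ln(381.3/52.64) = 0.4353 / 1.9801 = 0.2198
S_new/S_old = (A_new/A_old)^z = 0.65^0.2198 = exp(0.2198 × -0.4308) = 0.9096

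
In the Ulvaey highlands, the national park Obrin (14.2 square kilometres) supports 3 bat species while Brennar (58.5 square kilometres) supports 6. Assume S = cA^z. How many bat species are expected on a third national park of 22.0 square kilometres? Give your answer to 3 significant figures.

3.72

z = ln(6/3) / ln(58.5/14.2) = 0.6931 / 1.4158 = 0.4896
c = 3 / 14.2^0.4896 = 3 / 3.666 = 0.8184
S₃ = 0.8184 × 22^0.4896 = 0.8184 × 4.542 ≈ 3.717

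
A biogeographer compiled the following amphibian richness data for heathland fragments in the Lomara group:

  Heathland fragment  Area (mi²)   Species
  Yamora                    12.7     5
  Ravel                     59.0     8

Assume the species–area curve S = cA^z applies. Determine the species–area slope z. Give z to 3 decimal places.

Taking logs: ln S = ln c + z ln A, so z = (ln S₂ − ln S₁)/(ln A₂ − ln A₁).
z = ln(8/5) / ln(59/12.7) = ln(1.6) / ln(4.646) = 0.4700 / 1.5359 = 0.3060

0.306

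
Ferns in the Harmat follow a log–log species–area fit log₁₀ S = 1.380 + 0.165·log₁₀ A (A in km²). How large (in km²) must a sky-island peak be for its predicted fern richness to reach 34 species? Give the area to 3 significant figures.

8.28 km²

34 = 23.99 × A^0.165  ⇒  A^0.165 = 34/23.99 = 1.417
ln A = ln(1.417) / 0.165 = 0.3488 / 0.165 = 2.1139
A = e^2.1139 ≈ 8.28 km²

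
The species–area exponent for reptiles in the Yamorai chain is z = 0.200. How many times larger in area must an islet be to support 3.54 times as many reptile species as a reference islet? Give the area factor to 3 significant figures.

556

(A₂/A₁)^0.2 = 3.54, so A₂/A₁ = 3.54^(1/0.2) = 3.54^5
ln(A₂/A₁) = ln 3.54 / 0.2 = 1.2641 / 0.2 = 6.3206
A₂/A₁ = e^6.3206 ≈ 555.9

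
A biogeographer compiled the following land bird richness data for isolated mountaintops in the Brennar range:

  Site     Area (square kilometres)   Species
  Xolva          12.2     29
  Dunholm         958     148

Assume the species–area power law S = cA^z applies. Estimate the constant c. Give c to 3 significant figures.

11.4

z = ln(S₂/S₁) / ln(A₂/A₁) = ln(148/29) / ln(958/12.2) = 1.6299 / 4.3634 = 0.3735
c = S₁ / A₁^z = 29 / 12.2^0.3735 = 29 / 2.546 = 11.39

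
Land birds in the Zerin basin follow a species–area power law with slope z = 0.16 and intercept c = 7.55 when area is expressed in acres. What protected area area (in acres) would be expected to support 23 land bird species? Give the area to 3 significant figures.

23 = 7.55 × A^0.16  ⇒  A^0.16 = 23/7.55 = 3.046
ln A = ln(3.046) / 0.16 = 1.1139 / 0.16 = 6.9622
A = e^6.9622 ≈ 1056 acres

1060 acres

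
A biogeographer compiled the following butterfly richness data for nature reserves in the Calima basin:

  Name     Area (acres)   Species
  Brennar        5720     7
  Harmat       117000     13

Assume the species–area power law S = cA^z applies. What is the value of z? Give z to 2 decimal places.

0.21

Taking logs: ln S = ln c + z ln A, so z = (ln S₂ − ln S₁)/(ln A₂ − ln A₁).
z = ln(13/7) / ln(117000/5720) = ln(1.857) / ln(20.45) = 0.6190 / 3.0182 = 0.2051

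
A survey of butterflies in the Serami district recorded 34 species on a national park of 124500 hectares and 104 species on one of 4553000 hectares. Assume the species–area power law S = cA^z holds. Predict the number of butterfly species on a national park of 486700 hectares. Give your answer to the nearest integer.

z = ln(104/34) / ln(4553000/124500) = 1.1180 / 3.5992 = 0.3106
c = 34 / 124500^0.3106 = 34 / 38.26 = 0.8887
S₃ = 0.8887 × 486700^0.3106 = 0.8887 × 58.43 ≈ 51.93

52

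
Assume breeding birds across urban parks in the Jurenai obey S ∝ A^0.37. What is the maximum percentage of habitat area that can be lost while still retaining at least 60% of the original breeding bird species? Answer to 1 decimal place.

Need (A_new/A_old)^0.37 = 0.6, so A_new/A_old = 0.6^(1/0.37) = 0.6^2.703
ln(A_new/A_old) = ln 0.6 / 0.37 = -0.5108 / 0.37 = -1.3806
A_new/A_old = e^-1.3806 ≈ 0.2514
Fraction that can be lost = 1 − 0.2514 = 0.7486

74.9%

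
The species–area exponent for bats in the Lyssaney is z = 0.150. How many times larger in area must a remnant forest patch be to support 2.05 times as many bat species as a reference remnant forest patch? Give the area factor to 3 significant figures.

(A₂/A₁)^0.15 = 2.05, so A₂/A₁ = 2.05^(1/0.15) = 2.05^6.667
ln(A₂/A₁) = ln 2.05 / 0.15 = 0.7178 / 0.15 = 4.7856
A₂/A₁ = e^4.7856 ≈ 119.8

120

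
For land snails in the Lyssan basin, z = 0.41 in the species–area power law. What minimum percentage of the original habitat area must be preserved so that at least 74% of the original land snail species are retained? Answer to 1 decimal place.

Need (A_new/A_old)^0.41 = 0.74, so A_new/A_old = 0.74^(1/0.41) = 0.74^2.439
ln(A_new/A_old) = ln 0.74 / 0.41 = -0.3011 / 0.41 = -0.7344
A_new/A_old = e^-0.7344 ≈ 0.4798

48.0%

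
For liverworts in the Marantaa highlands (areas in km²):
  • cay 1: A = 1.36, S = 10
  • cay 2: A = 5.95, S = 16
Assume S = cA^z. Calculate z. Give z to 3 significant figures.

Taking logs: ln S = ln c + z ln A, so z = (ln S₂ − ln S₁)/(ln A₂ − ln A₁).
z = ln(16/10) / ln(5.95/1.36) = ln(1.6) / ln(4.375) = 0.4700 / 1.4759 = 0.3185

0.318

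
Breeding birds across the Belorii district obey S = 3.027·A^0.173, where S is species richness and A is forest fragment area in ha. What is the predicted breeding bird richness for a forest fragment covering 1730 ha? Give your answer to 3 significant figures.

11.0

S = 3.027 × 1730^0.173
ln S = ln 3.027 + 0.173 × ln 1730 = 1.1076 + 0.173 × 7.4559 = 2.3974
S = e^2.3974 ≈ 10.99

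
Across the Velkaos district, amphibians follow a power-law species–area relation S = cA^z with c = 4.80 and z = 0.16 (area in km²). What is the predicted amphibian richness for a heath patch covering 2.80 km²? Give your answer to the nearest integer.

S = 4.8 × 2.8^0.16 = 4.8 × 1.179 ≈ 5.66

6 species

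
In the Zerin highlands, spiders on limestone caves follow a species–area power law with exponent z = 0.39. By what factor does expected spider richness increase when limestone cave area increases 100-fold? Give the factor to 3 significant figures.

6.03

S₂/S₁ = (A₂/A₁)^z = 100^0.39
ln(S₂/S₁) = 0.39 × ln 100 = 0.39 × 4.6052 = 1.7960
S₂/S₁ = e^1.7960 ≈ 6.026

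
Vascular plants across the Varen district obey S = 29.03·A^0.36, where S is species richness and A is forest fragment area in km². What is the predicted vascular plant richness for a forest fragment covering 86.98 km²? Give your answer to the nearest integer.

145 species

S = 29.03 × 86.98^0.36
ln S = ln 29.03 + 0.36 × ln 86.98 = 3.3683 + 0.36 × 4.4657 = 4.9760
S = e^4.9760 ≈ 144.9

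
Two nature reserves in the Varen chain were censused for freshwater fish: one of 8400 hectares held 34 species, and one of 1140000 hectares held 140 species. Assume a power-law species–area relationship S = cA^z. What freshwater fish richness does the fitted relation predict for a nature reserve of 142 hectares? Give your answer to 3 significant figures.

10.5

z = ln(140/34) / ln(1140000/8400) = 1.4153 / 4.9106 = 0.2882
c = 34 / 8400^0.2882 = 34 / 13.52 = 2.515
S₃ = 2.515 × 142^0.2882 = 2.515 × 4.172 ≈ 10.49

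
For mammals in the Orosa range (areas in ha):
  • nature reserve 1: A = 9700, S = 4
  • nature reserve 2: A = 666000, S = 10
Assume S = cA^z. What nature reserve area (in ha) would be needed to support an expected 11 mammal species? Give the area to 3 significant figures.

z = ln(10/4) / ln(666000/9700) = 0.9163 / 4.2292 = 0.2167
c = 4 / 9700^0.2167 = 4 / 7.308 = 0.5474
A = (11/0.5474)^(1/0.2167) ⇒ ln A = ln(20.1)/0.2167 = 13.8490
A = e^13.8490 ≈ 1034006 ha

1030000 ha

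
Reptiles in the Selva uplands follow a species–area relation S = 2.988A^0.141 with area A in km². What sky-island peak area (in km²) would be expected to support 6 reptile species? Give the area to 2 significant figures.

140 km²

6 = 2.988 × A^0.141  ⇒  A^0.141 = 6/2.988 = 2.008
ln A = ln(2.008) / 0.141 = 0.6972 / 0.141 = 4.9444
A = e^4.9444 ≈ 140.4 km²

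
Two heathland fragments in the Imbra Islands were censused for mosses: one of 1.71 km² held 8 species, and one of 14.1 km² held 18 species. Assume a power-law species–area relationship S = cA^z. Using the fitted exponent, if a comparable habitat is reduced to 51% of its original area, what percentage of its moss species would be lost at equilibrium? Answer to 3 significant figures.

22.8%

z = ln(18/8) / ln(14.1/1.71) = 0.8109 / 2.1097 = 0.3844
S_new/S_old = (A_new/A_old)^z = 0.51^0.3844 = exp(0.3844 × -0.6733) = 0.772
Fraction lost = 1 − 0.772 = 0.228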